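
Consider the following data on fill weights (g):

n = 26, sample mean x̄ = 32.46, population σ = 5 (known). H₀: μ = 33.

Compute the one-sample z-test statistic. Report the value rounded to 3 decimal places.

test statistic = -0.551

SE = σ/√n = 5/√26 = 0.9806
z = (x̄−μ₀)/SE = (32.46−33)/0.9806 = -0.5507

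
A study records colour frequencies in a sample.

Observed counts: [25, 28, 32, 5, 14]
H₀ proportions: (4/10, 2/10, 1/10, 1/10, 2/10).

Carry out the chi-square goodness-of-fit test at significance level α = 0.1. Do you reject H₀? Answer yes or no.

n = 104; E_i = n·p_i = [41.60, 20.80, 10.40, 10.40, 20.80]
χ² = (25−41.60)²/41.60 + (28−20.80)²/20.80 + (32−10.40)²/10.40 + (5−10.40)²/10.40 + (14−20.80)²/20.80 = 59.0048
df = 4
p-value (upper-tail) = 0.00000
At α=0.1: p < α → reject H₀

reject H₀: yes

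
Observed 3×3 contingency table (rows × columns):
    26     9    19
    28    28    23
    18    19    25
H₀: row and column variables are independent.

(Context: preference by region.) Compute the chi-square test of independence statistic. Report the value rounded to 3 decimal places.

Row totals [54, 79, 62], col totals [72, 56, 67], n=195
χ² = (26−19.94)²/19.94 + (9−15.51)²/15.51 + (19−18.55)²/18.55 + (28−29.17)²/29.17 + (28−22.69)²/22.69 + (23−27.14)²/27.14 + (18−22.89)²/22.89 + (19−17.81)²/17.81 + (25−21.30)²/21.30 = 8.2754
df = 4

test statistic = 8.275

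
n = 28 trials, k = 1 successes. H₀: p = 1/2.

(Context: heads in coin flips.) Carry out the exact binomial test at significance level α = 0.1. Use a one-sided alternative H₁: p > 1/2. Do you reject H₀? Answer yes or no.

Exact binomial: n=28, k=1, p₀=1/2=0.5000
P(X≥1) from Σ C(n,i)·p₀^i·(1−p₀)^(n−i)
p-value (one-sided, H₁ greater) = 1.00000
At α=0.1: p ≥ α → fail to reject H₀

reject H₀: no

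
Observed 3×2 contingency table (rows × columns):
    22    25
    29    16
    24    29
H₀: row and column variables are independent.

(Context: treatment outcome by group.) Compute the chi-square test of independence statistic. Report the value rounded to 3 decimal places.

test statistic = 4.251

Row totals [47, 45, 53], col totals [75, 70], n=145
χ² = (22−24.31)²/24.31 + (25−22.69)²/22.69 + (29−23.28)²/23.28 + (16−21.72)²/21.72 + (24−27.41)²/27.41 + (29−25.59)²/25.59 = 4.2514
df = 2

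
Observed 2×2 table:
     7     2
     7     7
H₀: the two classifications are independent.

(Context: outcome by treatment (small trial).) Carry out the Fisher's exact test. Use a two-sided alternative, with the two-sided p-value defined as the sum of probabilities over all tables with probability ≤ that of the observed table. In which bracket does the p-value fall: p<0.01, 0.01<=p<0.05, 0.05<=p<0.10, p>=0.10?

p-value bracket: p>=0.10

Margins: r₁=9, r₂=14, c₁=14, c₂=9, n=23
p_obs = C(9,7)·C(14,7)/C(23,14); sum pmf over tables with pmf ≤ p_obs
p-value (two-sided) = 0.22829
→ bracket: p>=0.10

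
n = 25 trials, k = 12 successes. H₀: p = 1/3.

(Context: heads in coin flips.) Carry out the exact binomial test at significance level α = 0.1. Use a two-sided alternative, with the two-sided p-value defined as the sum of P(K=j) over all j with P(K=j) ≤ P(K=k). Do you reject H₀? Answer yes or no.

Exact binomial: n=25, k=12, p₀=1/3=0.3333
P(X=j) = C(n,j)·p₀^j·(1−p₀)^(n−j); p = Σ P(X=j) over j with P(X=j) ≤ P(X=12)
p-value (two-sided) = 0.13799
At α=0.1: p ≥ α → fail to reject H₀

reject H₀: no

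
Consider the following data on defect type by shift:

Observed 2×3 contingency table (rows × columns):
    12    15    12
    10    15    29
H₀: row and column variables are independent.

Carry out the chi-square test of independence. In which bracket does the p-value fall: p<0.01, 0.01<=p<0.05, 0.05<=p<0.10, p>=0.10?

p-value bracket: 0.05<=p<0.10

Row totals [39, 54], col totals [22, 30, 41], n=93
χ² = (12−9.23)²/9.23 + (15−12.58)²/12.58 + (12−17.19)²/17.19 + (10−12.77)²/12.77 + (15−17.42)²/17.42 + (29−23.81)²/23.81 = 4.9397
df = 2
p-value (upper-tail) = 0.08460
→ bracket: 0.05<=p<0.10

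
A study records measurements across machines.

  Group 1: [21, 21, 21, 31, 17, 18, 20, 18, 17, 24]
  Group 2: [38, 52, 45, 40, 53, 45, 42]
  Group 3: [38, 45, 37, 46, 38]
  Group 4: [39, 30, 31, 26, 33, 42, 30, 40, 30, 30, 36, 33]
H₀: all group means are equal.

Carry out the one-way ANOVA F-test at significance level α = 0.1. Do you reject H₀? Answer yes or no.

reject H₀: yes

Group means [20.80, 45.00, 40.80, 33.33], grand mean 33.147
SSB = Σnᵢ(x̄ᵢ−x̄)² = 2801.198; SSW = ΣΣ(x−x̄ᵢ)² = 693.067
MSB = 2801.198/3 = 933.7327; MSW = 693.067/30 = 23.1022
F = MSB/MSW = 40.4174
df = (3, 30)
p-value (upper-tail) = 0.00000
At α=0.1: p < α → reject H₀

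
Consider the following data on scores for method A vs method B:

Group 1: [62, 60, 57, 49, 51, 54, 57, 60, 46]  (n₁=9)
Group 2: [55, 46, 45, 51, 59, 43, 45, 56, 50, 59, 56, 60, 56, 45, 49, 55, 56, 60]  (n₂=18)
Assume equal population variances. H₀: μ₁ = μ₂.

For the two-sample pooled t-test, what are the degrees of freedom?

df = n₁ + n₂ − 2 = 9 + 18 − 2 = 25

degrees of freedom = 25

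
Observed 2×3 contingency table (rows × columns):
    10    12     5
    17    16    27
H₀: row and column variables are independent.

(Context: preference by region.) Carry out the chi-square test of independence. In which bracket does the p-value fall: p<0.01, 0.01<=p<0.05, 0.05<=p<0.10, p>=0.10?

p-value bracket: 0.05<=p<0.10

Row totals [27, 60], col totals [27, 28, 32], n=87
χ² = (10−8.38)²/8.38 + (12−8.69)²/8.69 + (5−9.93)²/9.93 + (17−18.62)²/18.62 + (16−19.31)²/19.31 + (27−22.07)²/22.07 = 5.8333
df = 2
p-value (upper-tail) = 0.05412
→ bracket: 0.05<=p<0.10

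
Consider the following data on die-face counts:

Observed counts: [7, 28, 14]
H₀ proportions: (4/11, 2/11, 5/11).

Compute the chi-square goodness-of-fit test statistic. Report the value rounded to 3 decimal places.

n = 49; E_i = n·p_i = [17.82, 8.91, 22.27]
χ² = (7−17.82)²/17.82 + (28−8.91)²/8.91 + (14−22.27)²/22.27 = 50.5500
df = 2

test statistic = 50.550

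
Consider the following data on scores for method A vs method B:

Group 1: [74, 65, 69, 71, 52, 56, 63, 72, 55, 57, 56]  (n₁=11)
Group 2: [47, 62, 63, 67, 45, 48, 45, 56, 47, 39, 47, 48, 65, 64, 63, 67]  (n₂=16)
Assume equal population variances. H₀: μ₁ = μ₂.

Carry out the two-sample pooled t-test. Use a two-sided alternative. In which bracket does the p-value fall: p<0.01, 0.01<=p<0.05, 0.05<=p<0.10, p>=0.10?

x̄₁=62.727, s₁=7.901, n₁=11
x̄₂=54.562, s₂=9.626, n₂=16
s_p² = [10·7.901² + 15·9.626²]/25 = 80.5648
SE = √(s_p²·(1/11+1/16)) = 3.5156
t = (62.727−54.562)/3.5156 = 2.3224
df = 25
p-value (two-sided) = 0.02864
→ bracket: 0.01<=p<0.05

p-value bracket: 0.01<=p<0.05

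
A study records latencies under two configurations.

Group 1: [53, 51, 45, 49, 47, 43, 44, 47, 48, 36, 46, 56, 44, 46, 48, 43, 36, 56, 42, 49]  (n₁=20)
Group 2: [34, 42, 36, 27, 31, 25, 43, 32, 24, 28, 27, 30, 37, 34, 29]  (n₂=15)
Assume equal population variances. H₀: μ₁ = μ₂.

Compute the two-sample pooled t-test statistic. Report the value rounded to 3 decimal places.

test statistic = 7.706

x̄₁=46.450, s₁=5.336, n₁=20
x̄₂=31.933, s₂=5.750, n₂=15
s_p² = [19·5.336² + 14·5.750²]/33 = 30.4207
SE = √(s_p²·(1/20+1/15)) = 1.8839
t = (46.450−31.933)/1.8839 = 7.7056
df = 33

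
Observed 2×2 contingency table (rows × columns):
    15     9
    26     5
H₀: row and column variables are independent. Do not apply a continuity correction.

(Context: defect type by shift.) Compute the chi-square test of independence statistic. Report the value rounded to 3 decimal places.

test statistic = 3.256

Row totals [24, 31], col totals [41, 14], n=55
χ² = (15−17.89)²/17.89 + (9−6.11)²/6.11 + (26−23.11)²/23.11 + (5−7.89)²/7.89 = 3.2559
df = 1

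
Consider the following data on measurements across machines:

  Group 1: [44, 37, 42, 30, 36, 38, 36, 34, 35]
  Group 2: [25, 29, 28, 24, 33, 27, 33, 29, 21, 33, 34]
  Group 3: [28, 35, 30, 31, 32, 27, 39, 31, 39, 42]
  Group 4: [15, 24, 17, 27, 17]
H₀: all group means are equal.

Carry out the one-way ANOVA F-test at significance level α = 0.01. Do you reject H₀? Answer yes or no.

Group means [36.89, 28.73, 33.40, 20.00], grand mean 30.914
SSB = Σnᵢ(x̄ᵢ−x̄)² = 1031.272; SSW = ΣΣ(x−x̄ᵢ)² = 663.471
MSB = 1031.272/3 = 343.7574; MSW = 663.471/31 = 21.4023
F = MSB/MSW = 16.0617
df = (3, 31)
p-value (upper-tail) = 0.00000
At α=0.01: p < α → reject H₀

reject H₀: yes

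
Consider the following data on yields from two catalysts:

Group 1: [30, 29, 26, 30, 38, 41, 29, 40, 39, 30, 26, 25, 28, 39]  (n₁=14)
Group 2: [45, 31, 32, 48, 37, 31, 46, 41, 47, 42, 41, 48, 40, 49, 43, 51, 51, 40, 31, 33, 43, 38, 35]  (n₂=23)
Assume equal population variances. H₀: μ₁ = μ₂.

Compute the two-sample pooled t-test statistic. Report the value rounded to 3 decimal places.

x̄₁=32.143, s₁=5.855, n₁=14
x̄₂=41.000, s₂=6.592, n₂=23
s_p² = [13·5.855² + 22·6.592²]/35 = 40.0490
SE = √(s_p²·(1/14+1/23)) = 2.1452
t = (32.143−41.000)/2.1452 = -4.1288
df = 35

test statistic = -4.129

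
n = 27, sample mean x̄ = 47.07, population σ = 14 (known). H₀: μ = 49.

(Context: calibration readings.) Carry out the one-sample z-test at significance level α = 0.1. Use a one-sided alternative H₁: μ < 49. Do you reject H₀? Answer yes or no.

reject H₀: no

SE = σ/√n = 14/√27 = 2.6943
z = (x̄−μ₀)/SE = (47.07−49)/2.6943 = -0.7163
p-value (one-sided, H₁ less) = 0.23689
At α=0.1: p ≥ α → fail to reject H₀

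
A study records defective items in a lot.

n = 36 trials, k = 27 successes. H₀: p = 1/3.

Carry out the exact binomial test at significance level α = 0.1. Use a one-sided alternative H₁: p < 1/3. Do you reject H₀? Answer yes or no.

reject H₀: no

Exact binomial: n=36, k=27, p₀=1/3=0.3333
P(X≤27) from Σ C(n,i)·p₀^i·(1−p₀)^(n−i)
p-value (one-sided, H₁ less) = 1.00000
At α=0.1: p ≥ α → fail to reject H₀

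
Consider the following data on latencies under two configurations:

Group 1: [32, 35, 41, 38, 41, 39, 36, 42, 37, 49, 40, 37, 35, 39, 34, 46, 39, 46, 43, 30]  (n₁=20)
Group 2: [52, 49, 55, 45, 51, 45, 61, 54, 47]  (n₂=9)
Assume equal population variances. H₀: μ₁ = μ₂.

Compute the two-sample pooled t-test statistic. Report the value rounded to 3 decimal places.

test statistic = -6.095

x̄₁=38.950, s₁=4.796, n₁=20
x̄₂=51.000, s₂=5.220, n₂=9
s_p² = [19·4.796² + 8·5.220²]/27 = 24.2574
SE = √(s_p²·(1/20+1/9)) = 1.9769
t = (38.950−51.000)/1.9769 = -6.0954
df = 27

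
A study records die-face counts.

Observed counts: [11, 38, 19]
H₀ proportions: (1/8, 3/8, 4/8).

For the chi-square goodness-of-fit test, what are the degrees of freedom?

df = k − 1 = 3 − 1 = 2

degrees of freedom = 2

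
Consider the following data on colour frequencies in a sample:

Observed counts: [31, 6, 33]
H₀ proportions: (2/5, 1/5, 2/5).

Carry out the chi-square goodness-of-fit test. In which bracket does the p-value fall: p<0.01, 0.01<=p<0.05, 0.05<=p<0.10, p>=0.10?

p-value bracket: 0.05<=p<0.10

n = 70; E_i = n·p_i = [28.00, 14.00, 28.00]
χ² = (31−28.00)²/28.00 + (6−14.00)²/14.00 + (33−28.00)²/28.00 = 5.7857
df = 2
p-value (upper-tail) = 0.05542
→ bracket: 0.05<=p<0.10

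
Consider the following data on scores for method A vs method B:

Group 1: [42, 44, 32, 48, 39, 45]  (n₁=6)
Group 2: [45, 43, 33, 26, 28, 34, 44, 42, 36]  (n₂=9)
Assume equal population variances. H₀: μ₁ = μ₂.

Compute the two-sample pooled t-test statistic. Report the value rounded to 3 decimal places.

x̄₁=41.667, s₁=5.610, n₁=6
x̄₂=36.778, s₂=7.085, n₂=9
s_p² = [5·5.610² + 8·7.085²]/13 = 42.9915
SE = √(s_p²·(1/6+1/9)) = 3.4557
t = (41.667−36.778)/3.4557 = 1.4147
df = 13

test statistic = 1.415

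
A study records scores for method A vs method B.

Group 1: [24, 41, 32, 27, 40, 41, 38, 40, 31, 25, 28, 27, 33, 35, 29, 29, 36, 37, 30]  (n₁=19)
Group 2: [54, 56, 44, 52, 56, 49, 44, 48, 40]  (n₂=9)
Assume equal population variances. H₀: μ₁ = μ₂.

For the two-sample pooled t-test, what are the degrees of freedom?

degrees of freedom = 26

df = n₁ + n₂ − 2 = 19 + 9 − 2 = 26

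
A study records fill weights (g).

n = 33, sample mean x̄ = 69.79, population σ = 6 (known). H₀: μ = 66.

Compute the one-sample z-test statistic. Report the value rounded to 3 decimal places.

test statistic = 3.629

SE = σ/√n = 6/√33 = 1.0445
z = (x̄−μ₀)/SE = (69.79−66)/1.0445 = 3.6286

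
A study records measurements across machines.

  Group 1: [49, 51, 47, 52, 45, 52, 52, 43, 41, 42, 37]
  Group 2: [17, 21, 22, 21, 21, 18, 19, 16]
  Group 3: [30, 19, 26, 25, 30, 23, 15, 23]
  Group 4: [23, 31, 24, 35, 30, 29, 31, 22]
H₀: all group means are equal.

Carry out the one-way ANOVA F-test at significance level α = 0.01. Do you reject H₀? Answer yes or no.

Group means [46.45, 19.38, 23.88, 28.12], grand mean 30.914
SSB = Σnᵢ(x̄ᵢ−x̄)² = 4180.391; SSW = ΣΣ(x−x̄ᵢ)² = 640.352
MSB = 4180.391/3 = 1393.4635; MSW = 640.352/31 = 20.6565
F = MSB/MSW = 67.4588
df = (3, 31)
p-value (upper-tail) = 0.00000
At α=0.01: p < α → reject H₀

reject H₀: yes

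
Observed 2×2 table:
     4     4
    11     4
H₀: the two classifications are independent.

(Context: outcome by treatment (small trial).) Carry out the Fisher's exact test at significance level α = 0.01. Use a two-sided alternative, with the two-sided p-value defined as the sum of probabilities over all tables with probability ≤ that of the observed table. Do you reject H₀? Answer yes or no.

reject H₀: no

Margins: r₁=8, r₂=15, c₁=15, c₂=8, n=23
p_obs = C(8,4)·C(15,11)/C(23,15); sum pmf over tables with pmf ≤ p_obs
p-value (two-sided) = 0.37120
At α=0.01: p ≥ α → fail to reject H₀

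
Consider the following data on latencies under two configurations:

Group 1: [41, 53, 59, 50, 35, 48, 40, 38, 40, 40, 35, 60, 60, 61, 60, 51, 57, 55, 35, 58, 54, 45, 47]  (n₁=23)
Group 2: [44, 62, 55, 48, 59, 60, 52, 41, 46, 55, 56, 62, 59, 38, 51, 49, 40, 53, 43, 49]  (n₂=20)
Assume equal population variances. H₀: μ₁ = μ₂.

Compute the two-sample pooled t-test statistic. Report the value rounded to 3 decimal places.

x̄₁=48.783, s₁=9.219, n₁=23
x̄₂=51.100, s₂=7.461, n₂=20
s_p² = [22·9.219² + 19·7.461²]/41 = 71.4076
SE = √(s_p²·(1/23+1/20)) = 2.5836
t = (48.783−51.100)/2.5836 = -0.8970
df = 41

test statistic = -0.897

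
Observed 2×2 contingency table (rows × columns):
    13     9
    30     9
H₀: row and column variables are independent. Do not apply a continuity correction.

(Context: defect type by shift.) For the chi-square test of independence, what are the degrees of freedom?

df = (r−1)(c−1) = (2−1)·(2−1) = 1

degrees of freedom = 1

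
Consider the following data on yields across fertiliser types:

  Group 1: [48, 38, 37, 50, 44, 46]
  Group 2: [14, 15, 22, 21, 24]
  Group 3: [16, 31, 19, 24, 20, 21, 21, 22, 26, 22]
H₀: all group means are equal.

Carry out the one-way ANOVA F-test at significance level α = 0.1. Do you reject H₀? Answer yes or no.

Group means [43.83, 19.20, 22.20], grand mean 27.667
SSB = Σnᵢ(x̄ᵢ−x̄)² = 2225.433; SSW = ΣΣ(x−x̄ᵢ)² = 371.233
MSB = 2225.433/2 = 1112.7167; MSW = 371.233/18 = 20.6241
F = MSB/MSW = 53.9523
df = (2, 18)
p-value (upper-tail) = 0.00000
At α=0.1: p < α → reject H₀

reject H₀: yes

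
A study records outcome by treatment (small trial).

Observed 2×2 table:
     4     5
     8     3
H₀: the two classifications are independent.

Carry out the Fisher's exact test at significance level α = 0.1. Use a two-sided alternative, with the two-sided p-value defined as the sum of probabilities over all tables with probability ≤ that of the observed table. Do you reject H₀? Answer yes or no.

reject H₀: no

Margins: r₁=9, r₂=11, c₁=12, c₂=8, n=20
p_obs = C(9,4)·C(11,8)/C(20,12); sum pmf over tables with pmf ≤ p_obs
p-value (two-sided) = 0.36185
At α=0.1: p ≥ α → fail to reject H₀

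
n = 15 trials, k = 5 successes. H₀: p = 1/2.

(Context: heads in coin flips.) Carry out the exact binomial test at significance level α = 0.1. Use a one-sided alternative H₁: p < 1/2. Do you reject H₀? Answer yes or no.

reject H₀: no

Exact binomial: n=15, k=5, p₀=1/2=0.5000
P(X≤5) from Σ C(n,i)·p₀^i·(1−p₀)^(n−i)
p-value (one-sided, H₁ less) = 0.15088
At α=0.1: p ≥ α → fail to reject H₀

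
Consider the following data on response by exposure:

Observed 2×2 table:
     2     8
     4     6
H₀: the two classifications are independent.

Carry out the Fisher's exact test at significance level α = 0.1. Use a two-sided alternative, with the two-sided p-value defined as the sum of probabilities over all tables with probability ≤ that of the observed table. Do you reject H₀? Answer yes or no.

reject H₀: no

Margins: r₁=10, r₂=10, c₁=6, c₂=14, n=20
p_obs = C(10,2)·C(10,4)/C(20,6); sum pmf over tables with pmf ≤ p_obs
p-value (two-sided) = 0.62848
At α=0.1: p ≥ α → fail to reject H₀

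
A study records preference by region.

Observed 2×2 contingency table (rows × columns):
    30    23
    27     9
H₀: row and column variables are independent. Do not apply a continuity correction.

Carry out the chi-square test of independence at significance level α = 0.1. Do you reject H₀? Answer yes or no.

Row totals [53, 36], col totals [57, 32], n=89
χ² = (30−33.94)²/33.94 + (23−19.06)²/19.06 + (27−23.06)²/23.06 + (9−12.94)²/12.94 = 3.1507
df = 1
p-value (upper-tail) = 0.07590
At α=0.1: p < α → reject H₀

reject H₀: yes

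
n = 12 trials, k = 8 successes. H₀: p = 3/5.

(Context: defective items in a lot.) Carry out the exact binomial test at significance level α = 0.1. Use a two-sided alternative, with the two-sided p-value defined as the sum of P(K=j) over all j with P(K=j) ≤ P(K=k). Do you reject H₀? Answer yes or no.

reject H₀: no

Exact binomial: n=12, k=8, p₀=3/5=0.6000
P(X=j) = C(n,j)·p₀^j·(1−p₀)^(n−j); p = Σ P(X=j) over j with P(X=j) ≤ P(X=8)
p-value (two-sided) = 0.77297
At α=0.1: p ≥ α → fail to reject H₀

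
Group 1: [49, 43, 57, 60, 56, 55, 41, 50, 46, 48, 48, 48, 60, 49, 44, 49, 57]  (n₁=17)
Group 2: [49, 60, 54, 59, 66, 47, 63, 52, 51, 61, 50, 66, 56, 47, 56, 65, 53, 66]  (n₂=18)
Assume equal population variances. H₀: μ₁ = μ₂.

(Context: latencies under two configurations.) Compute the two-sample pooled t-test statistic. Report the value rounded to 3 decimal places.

test statistic = -2.866

x̄₁=50.588, s₁=5.864, n₁=17
x̄₂=56.722, s₂=6.737, n₂=18
s_p² = [16·5.864² + 17·6.737²]/33 = 40.0524
SE = √(s_p²·(1/17+1/18)) = 2.1404
t = (50.588−56.722)/2.1404 = -2.8659
df = 33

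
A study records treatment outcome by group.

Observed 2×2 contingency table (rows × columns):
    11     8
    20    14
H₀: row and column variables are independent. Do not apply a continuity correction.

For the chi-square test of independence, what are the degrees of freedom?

df = (r−1)(c−1) = (2−1)·(2−1) = 1

degrees of freedom = 1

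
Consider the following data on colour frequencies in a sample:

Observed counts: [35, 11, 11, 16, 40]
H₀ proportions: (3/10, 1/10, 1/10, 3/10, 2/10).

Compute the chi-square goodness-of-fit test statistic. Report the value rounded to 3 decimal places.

n = 113; E_i = n·p_i = [33.90, 11.30, 11.30, 33.90, 22.60]
χ² = (35−33.90)²/33.90 + (11−11.30)²/11.30 + (11−11.30)²/11.30 + (16−33.90)²/33.90 + (40−22.60)²/22.60 = 22.8997
df = 4

test statistic = 22.900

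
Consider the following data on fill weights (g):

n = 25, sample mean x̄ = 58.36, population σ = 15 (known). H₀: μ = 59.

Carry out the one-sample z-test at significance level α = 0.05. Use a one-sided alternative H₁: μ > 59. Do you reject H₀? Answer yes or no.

reject H₀: no

SE = σ/√n = 15/√25 = 3.0000
z = (x̄−μ₀)/SE = (58.36−59)/3.0000 = -0.2133
p-value (one-sided, H₁ greater) = 0.58447
At α=0.05: p ≥ α → fail to reject H₀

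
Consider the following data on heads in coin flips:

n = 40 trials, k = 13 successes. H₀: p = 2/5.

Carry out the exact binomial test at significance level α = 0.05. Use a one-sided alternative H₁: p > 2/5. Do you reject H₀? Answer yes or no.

reject H₀: no

Exact binomial: n=40, k=13, p₀=2/5=0.4000
P(X≥13) from Σ C(n,i)·p₀^i·(1−p₀)^(n−i)
p-value (one-sided, H₁ greater) = 0.87149
At α=0.05: p ≥ α → fail to reject H₀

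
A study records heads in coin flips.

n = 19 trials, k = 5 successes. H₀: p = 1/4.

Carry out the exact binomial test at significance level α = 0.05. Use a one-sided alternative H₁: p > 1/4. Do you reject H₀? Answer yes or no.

Exact binomial: n=19, k=5, p₀=1/4=0.2500
P(X≥5) from Σ C(n,i)·p₀^i·(1−p₀)^(n−i)
p-value (one-sided, H₁ greater) = 0.53458
At α=0.05: p ≥ α → fail to reject H₀

reject H₀: no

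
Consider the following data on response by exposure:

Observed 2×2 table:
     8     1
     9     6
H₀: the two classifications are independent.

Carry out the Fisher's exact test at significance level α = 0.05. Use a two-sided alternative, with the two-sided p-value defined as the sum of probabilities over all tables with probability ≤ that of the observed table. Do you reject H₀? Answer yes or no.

Margins: r₁=9, r₂=15, c₁=17, c₂=7, n=24
p_obs = C(9,8)·C(15,9)/C(24,17); sum pmf over tables with pmf ≤ p_obs
p-value (two-sided) = 0.19071
At α=0.05: p ≥ α → fail to reject H₀

reject H₀: no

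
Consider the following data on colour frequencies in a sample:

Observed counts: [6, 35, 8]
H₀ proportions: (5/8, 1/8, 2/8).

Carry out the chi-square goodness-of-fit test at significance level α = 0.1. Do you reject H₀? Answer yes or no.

reject H₀: yes

n = 49; E_i = n·p_i = [30.62, 6.12, 12.25]
χ² = (6−30.62)²/30.62 + (35−6.12)²/6.12 + (8−12.25)²/12.25 = 157.4000
df = 2
p-value (upper-tail) = 0.00000
At α=0.1: p < α → reject H₀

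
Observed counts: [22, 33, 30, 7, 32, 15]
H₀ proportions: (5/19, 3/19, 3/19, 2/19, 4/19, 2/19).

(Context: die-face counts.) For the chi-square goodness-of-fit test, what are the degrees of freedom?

df = k − 1 = 6 − 1 = 5

degrees of freedom = 5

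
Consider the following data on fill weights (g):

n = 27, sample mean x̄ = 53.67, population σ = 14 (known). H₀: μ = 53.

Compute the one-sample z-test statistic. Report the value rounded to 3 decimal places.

test statistic = 0.249

SE = σ/√n = 14/√27 = 2.6943
z = (x̄−μ₀)/SE = (53.67−53)/2.6943 = 0.2487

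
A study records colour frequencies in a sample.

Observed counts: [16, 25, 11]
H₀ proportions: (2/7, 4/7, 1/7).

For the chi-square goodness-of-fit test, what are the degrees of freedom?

df = k − 1 = 3 − 1 = 2

degrees of freedom = 2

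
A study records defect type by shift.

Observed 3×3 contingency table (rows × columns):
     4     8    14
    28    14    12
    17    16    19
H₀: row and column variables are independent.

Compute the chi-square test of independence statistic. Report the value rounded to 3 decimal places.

test statistic = 12.300

Row totals [26, 54, 52], col totals [49, 38, 45], n=132
χ² = (4−9.65)²/9.65 + (8−7.48)²/7.48 + (14−8.86)²/8.86 + (28−20.05)²/20.05 + (14−15.55)²/15.55 + (12−18.41)²/18.41 + (17−19.30)²/19.30 + (16−14.97)²/14.97 + (19−17.73)²/17.73 = 12.2998
df = 4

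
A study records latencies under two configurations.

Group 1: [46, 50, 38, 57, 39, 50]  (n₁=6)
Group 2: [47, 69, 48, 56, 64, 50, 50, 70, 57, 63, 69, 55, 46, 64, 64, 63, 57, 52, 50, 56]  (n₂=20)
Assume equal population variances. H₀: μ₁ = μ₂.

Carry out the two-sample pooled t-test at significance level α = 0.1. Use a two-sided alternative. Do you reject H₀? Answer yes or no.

x̄₁=46.667, s₁=7.257, n₁=6
x̄₂=57.500, s₂=7.783, n₂=20
s_p² = [5·7.257² + 19·7.783²]/24 = 58.9306
SE = √(s_p²·(1/6+1/20)) = 3.5733
t = (46.667−57.500)/3.5733 = -3.0318
df = 24
p-value (two-sided) = 0.00575
At α=0.1: p < α → reject H₀

reject H₀: yes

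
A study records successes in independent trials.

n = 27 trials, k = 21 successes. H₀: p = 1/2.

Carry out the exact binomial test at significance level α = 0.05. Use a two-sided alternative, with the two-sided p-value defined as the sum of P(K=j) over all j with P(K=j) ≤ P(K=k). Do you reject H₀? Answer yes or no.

reject H₀: yes

Exact binomial: n=27, k=21, p₀=1/2=0.5000
P(X=j) = C(n,j)·p₀^j·(1−p₀)^(n−j); p = Σ P(X=j) over j with P(X=j) ≤ P(X=21)
p-value (two-sided) = 0.00592
At α=0.05: p < α → reject H₀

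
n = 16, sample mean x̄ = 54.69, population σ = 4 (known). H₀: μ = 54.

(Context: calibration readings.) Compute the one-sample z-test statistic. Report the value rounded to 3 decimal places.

test statistic = 0.690

SE = σ/√n = 4/√16 = 1.0000
z = (x̄−μ₀)/SE = (54.69−54)/1.0000 = 0.6900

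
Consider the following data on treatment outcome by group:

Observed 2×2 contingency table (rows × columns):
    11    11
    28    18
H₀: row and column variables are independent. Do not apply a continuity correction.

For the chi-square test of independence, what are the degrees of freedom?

df = (r−1)(c−1) = (2−1)·(2−1) = 1

degrees of freedom = 1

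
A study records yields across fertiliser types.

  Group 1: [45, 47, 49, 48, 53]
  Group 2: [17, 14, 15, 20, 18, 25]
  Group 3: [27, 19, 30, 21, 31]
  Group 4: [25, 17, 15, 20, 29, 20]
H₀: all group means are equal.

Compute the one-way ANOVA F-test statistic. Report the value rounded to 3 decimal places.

Group means [48.40, 18.17, 25.60, 21.00], grand mean 27.500
SSB = Σnᵢ(x̄ᵢ−x̄)² = 2978.267; SSW = ΣΣ(x−x̄ᵢ)² = 363.233
MSB = 2978.267/3 = 992.7556; MSW = 363.233/18 = 20.1796
F = MSB/MSW = 49.1959
df = (3, 18)

test statistic = 49.196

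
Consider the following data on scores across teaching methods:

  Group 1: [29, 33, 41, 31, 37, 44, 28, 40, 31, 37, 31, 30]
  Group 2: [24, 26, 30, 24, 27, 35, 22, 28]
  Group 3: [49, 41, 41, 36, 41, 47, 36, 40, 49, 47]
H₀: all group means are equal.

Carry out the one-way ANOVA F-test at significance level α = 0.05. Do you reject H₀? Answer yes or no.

Group means [34.33, 27.00, 42.70], grand mean 35.167
SSB = Σnᵢ(x̄ᵢ−x̄)² = 1109.400; SSW = ΣΣ(x−x̄ᵢ)² = 646.767
MSB = 1109.400/2 = 554.7000; MSW = 646.767/27 = 23.9543
F = MSB/MSW = 23.1566
df = (2, 27)
p-value (upper-tail) = 0.00000
At α=0.05: p < α → reject H₀

reject H₀: yes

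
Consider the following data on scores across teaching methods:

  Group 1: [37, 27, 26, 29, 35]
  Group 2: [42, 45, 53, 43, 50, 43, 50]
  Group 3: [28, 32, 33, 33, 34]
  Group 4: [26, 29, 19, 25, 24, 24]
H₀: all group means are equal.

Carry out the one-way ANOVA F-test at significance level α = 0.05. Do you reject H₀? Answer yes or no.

Group means [30.80, 46.57, 32.00, 24.50], grand mean 34.217
SSB = Σnᵢ(x̄ᵢ−x̄)² = 1717.899; SSW = ΣΣ(x−x̄ᵢ)² = 286.014
MSB = 1717.899/3 = 572.6329; MSW = 286.014/19 = 15.0534
F = MSB/MSW = 38.0401
df = (3, 19)
p-value (upper-tail) = 0.00000
At α=0.05: p < α → reject H₀

reject H₀: yes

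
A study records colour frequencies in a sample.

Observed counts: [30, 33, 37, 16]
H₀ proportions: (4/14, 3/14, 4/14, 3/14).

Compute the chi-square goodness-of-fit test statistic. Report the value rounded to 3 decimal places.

test statistic = 6.570

n = 116; E_i = n·p_i = [33.14, 24.86, 33.14, 24.86]
χ² = (30−33.14)²/33.14 + (33−24.86)²/24.86 + (37−33.14)²/33.14 + (16−24.86)²/24.86 = 6.5704
df = 3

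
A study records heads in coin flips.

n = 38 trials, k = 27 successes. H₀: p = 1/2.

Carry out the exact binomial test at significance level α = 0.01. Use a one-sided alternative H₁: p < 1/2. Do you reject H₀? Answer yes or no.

reject H₀: no

Exact binomial: n=38, k=27, p₀=1/2=0.5000
P(X≤27) from Σ C(n,i)·p₀^i·(1−p₀)^(n−i)
p-value (one-sided, H₁ less) = 0.99745
At α=0.01: p ≥ α → fail to reject H₀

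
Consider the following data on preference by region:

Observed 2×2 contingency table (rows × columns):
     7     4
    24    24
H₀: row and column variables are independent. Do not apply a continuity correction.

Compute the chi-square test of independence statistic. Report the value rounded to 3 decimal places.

Row totals [11, 48], col totals [31, 28], n=59
χ² = (7−5.78)²/5.78 + (4−5.22)²/5.22 + (24−25.22)²/25.22 + (24−22.78)²/22.78 = 0.6674
df = 1

test statistic = 0.667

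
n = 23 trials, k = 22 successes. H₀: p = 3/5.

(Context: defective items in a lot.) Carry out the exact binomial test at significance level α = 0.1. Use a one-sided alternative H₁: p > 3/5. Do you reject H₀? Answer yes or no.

Exact binomial: n=23, k=22, p₀=3/5=0.6000
P(X≥22) from Σ C(n,i)·p₀^i·(1−p₀)^(n−i)
p-value (one-sided, H₁ greater) = 0.00013
At α=0.1: p < α → reject H₀

reject H₀: yes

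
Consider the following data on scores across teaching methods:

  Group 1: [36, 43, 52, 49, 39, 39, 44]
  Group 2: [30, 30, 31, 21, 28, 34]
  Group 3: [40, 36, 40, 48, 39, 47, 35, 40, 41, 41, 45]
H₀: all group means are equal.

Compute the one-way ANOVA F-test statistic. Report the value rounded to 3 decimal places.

test statistic = 17.333

Group means [43.14, 29.00, 41.09], grand mean 38.667
SSB = Σnᵢ(x̄ᵢ−x̄)² = 765.567; SSW = ΣΣ(x−x̄ᵢ)² = 463.766
MSB = 765.567/2 = 382.7835; MSW = 463.766/21 = 22.0841
F = MSB/MSW = 17.3330
df = (2, 21)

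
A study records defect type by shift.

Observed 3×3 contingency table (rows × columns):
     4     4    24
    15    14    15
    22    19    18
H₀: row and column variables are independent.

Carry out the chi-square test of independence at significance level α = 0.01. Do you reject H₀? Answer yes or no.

reject H₀: yes

Row totals [32, 44, 59], col totals [41, 37, 57], n=135
χ² = (4−9.72)²/9.72 + (4−8.77)²/8.77 + (24−13.51)²/13.51 + (15−13.36)²/13.36 + (14−12.06)²/12.06 + (15−18.58)²/18.58 + (22−17.92)²/17.92 + (19−16.17)²/16.17 + (18−24.91)²/24.91 = 18.6463
df = 4
p-value (upper-tail) = 0.00092
At α=0.01: p < α → reject H₀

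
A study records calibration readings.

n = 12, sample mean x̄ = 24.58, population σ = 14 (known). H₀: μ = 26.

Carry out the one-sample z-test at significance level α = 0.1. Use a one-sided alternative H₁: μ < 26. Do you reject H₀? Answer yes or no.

SE = σ/√n = 14/√12 = 4.0415
z = (x̄−μ₀)/SE = (24.58−26)/4.0415 = -0.3514
p-value (one-sided, H₁ less) = 0.36266
At α=0.1: p ≥ α → fail to reject H₀

reject H₀: no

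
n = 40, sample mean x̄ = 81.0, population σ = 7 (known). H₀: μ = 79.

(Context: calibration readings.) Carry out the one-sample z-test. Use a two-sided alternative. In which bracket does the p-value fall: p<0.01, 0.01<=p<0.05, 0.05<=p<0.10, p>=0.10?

SE = σ/√n = 7/√40 = 1.1068
z = (x̄−μ₀)/SE = (81.0−79)/1.1068 = 1.8070
p-value (two-sided) = 0.07076
→ bracket: 0.05<=p<0.10

p-value bracket: 0.05<=p<0.10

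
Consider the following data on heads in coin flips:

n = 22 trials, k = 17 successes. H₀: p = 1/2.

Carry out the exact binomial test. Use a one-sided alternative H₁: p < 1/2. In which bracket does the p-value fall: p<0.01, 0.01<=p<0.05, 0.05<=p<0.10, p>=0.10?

Exact binomial: n=22, k=17, p₀=1/2=0.5000
P(X≤17) from Σ C(n,i)·p₀^i·(1−p₀)^(n−i)
p-value (one-sided, H₁ less) = 0.99783
→ bracket: p>=0.10

p-value bracket: p>=0.10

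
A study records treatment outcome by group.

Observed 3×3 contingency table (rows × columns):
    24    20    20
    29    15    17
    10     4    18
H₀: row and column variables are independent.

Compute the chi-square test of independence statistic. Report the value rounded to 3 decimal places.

test statistic = 9.863

Row totals [64, 61, 32], col totals [63, 39, 55], n=157
χ² = (24−25.68)²/25.68 + (20−15.90)²/15.90 + (20−22.42)²/22.42 + (29−24.48)²/24.48 + (15−15.15)²/15.15 + (17−21.37)²/21.37 + (10−12.84)²/12.84 + (4−7.95)²/7.95 + (18−11.21)²/11.21 = 9.8630
df = 4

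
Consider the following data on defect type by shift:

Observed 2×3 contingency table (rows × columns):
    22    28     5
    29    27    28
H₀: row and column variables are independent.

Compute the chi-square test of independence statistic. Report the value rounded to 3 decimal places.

test statistic = 11.458

Row totals [55, 84], col totals [51, 55, 33], n=139
χ² = (22−20.18)²/20.18 + (28−21.76)²/21.76 + (5−13.06)²/13.06 + (29−30.82)²/30.82 + (27−33.24)²/33.24 + (28−19.94)²/19.94 = 11.4576
df = 2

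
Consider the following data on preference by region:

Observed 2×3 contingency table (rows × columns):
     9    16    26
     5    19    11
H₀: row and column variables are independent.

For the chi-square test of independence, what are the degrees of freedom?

df = (r−1)(c−1) = (2−1)·(3−1) = 2

degrees of freedom = 2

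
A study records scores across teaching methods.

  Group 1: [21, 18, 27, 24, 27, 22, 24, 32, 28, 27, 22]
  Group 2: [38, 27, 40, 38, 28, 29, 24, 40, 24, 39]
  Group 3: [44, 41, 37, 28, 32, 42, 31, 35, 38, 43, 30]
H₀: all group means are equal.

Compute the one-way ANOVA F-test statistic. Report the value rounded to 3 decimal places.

Group means [24.73, 32.70, 36.45], grand mean 31.250
SSB = Σnᵢ(x̄ᵢ−x̄)² = 786.991; SSW = ΣΣ(x−x̄ᵢ)² = 895.009
MSB = 786.991/2 = 393.4955; MSW = 895.009/29 = 30.8624
F = MSB/MSW = 12.7500
df = (2, 29)

test statistic = 12.750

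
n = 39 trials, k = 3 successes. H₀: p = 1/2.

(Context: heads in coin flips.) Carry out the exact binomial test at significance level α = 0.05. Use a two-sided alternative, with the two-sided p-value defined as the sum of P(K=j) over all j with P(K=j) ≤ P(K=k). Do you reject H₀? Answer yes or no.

reject H₀: yes

Exact binomial: n=39, k=3, p₀=1/2=0.5000
P(X=j) = C(n,j)·p₀^j·(1−p₀)^(n−j); p = Σ P(X=j) over j with P(X=j) ≤ P(X=3)
p-value (two-sided) = 0.00000
At α=0.05: p < α → reject H₀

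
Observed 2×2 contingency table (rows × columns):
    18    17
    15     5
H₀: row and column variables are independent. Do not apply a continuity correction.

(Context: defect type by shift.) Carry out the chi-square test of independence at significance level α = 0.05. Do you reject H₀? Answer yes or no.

reject H₀: no

Row totals [35, 20], col totals [33, 22], n=55
χ² = (18−21.00)²/21.00 + (17−14.00)²/14.00 + (15−12.00)²/12.00 + (5−8.00)²/8.00 = 2.9464
df = 1
p-value (upper-tail) = 0.08607
At α=0.05: p ≥ α → fail to reject H₀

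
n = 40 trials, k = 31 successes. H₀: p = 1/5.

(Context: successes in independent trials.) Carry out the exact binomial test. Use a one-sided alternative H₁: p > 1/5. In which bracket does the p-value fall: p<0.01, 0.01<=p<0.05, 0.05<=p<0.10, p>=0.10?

p-value bracket: p<0.01

Exact binomial: n=40, k=31, p₀=1/5=0.2000
P(X≥31) from Σ C(n,i)·p₀^i·(1−p₀)^(n−i)
p-value (one-sided, H₁ greater) = 0.00000
→ bracket: p<0.01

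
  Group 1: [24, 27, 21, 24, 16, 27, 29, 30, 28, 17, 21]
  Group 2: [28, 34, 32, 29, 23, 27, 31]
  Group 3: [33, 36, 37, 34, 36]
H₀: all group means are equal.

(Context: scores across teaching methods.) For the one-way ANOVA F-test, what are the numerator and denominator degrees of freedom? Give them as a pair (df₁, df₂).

degrees of freedom = [2, 20]

k = 3 groups, N = 23 total
df = (k−1, N−k) = (3−1, 23−3) = (2, 20)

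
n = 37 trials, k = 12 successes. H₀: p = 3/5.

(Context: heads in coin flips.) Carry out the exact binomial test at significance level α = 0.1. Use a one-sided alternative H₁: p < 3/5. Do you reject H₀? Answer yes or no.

reject H₀: yes

Exact binomial: n=37, k=12, p₀=3/5=0.6000
P(X≤12) from Σ C(n,i)·p₀^i·(1−p₀)^(n−i)
p-value (one-sided, H₁ less) = 0.00064
At α=0.1: p < α → reject H₀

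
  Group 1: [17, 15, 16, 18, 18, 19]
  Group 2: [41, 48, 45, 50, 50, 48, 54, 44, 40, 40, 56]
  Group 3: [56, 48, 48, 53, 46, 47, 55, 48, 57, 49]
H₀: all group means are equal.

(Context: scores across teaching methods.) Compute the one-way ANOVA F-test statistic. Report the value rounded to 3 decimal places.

Group means [17.17, 46.91, 50.70], grand mean 41.704
SSB = Σnᵢ(x̄ᵢ−x̄)² = 4719.787; SSW = ΣΣ(x−x̄ᵢ)² = 459.842
MSB = 4719.787/2 = 2359.8936; MSW = 459.842/24 = 19.1601
F = MSB/MSW = 123.1671
df = (2, 24)

test statistic = 123.167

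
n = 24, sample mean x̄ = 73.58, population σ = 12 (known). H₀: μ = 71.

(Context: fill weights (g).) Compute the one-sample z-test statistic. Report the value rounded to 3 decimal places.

test statistic = 1.053

SE = σ/√n = 12/√24 = 2.4495
z = (x̄−μ₀)/SE = (73.58−71)/2.4495 = 1.0533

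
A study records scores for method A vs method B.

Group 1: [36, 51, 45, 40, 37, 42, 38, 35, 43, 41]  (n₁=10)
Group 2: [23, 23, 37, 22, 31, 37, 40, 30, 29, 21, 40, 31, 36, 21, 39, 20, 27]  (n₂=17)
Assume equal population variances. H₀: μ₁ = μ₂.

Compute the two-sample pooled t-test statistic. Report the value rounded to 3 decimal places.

test statistic = 4.234

x̄₁=40.800, s₁=4.803, n₁=10
x̄₂=29.824, s₂=7.291, n₂=17
s_p² = [9·4.803² + 16·7.291²]/25 = 42.3228
SE = √(s_p²·(1/10+1/17)) = 2.5927
t = (40.800−29.824)/2.5927 = 4.2337
df = 25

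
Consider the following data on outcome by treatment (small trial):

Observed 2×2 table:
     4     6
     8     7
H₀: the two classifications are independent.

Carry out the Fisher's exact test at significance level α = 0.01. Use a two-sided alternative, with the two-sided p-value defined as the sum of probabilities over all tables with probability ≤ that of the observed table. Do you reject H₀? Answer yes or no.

reject H₀: no

Margins: r₁=10, r₂=15, c₁=12, c₂=13, n=25
p_obs = C(10,4)·C(15,8)/C(25,12); sum pmf over tables with pmf ≤ p_obs
p-value (two-sided) = 0.68817
At α=0.01: p ≥ α → fail to reject H₀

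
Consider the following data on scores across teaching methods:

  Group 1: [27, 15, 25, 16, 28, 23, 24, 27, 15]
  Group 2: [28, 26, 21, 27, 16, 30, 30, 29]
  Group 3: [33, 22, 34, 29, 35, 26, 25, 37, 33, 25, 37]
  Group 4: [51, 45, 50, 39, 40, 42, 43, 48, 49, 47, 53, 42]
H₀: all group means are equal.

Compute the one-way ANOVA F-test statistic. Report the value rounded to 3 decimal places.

Group means [22.22, 25.88, 30.55, 45.75], grand mean 32.300
SSB = Σnᵢ(x̄ᵢ−x̄)² = 3448.992; SSW = ΣΣ(x−x̄ᵢ)² = 919.408
MSB = 3448.992/3 = 1149.6641; MSW = 919.408/36 = 25.5391
F = MSB/MSW = 45.0158
df = (3, 36)

test statistic = 45.016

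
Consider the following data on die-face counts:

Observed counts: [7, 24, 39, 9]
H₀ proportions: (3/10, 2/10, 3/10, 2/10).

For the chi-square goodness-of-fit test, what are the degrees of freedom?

df = k − 1 = 4 − 1 = 3

degrees of freedom = 3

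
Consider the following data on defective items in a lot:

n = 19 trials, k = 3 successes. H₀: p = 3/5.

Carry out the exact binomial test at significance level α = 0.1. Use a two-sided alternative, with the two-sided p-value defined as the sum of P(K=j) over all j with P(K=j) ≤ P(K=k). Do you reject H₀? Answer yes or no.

reject H₀: yes

Exact binomial: n=19, k=3, p₀=3/5=0.6000
P(X=j) = C(n,j)·p₀^j·(1−p₀)^(n−j); p = Σ P(X=j) over j with P(X=j) ≤ P(X=3)
p-value (two-sided) = 0.00016
At α=0.1: p < α → reject H₀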